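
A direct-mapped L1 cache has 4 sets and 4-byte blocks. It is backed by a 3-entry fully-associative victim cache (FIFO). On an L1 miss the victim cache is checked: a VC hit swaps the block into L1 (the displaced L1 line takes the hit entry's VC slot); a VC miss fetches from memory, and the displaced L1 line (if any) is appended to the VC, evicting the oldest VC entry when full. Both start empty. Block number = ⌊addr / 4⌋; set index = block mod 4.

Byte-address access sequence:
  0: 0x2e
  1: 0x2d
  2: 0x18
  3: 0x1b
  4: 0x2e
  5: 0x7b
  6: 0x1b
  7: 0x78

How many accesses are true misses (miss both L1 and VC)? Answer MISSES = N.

MISSES = 3

#0 0x2e→b11/s3 MISS; vc=[]
#1 0x2d→b11/s3 L1-HIT; vc=[]
#2 0x18→b6/s2 MISS; vc=[]
#3 0x1b→b6/s2 L1-HIT; vc=[]
#4 0x2e→b11/s3 L1-HIT; vc=[]
#5 0x7b→b30/s2 MISS; vc=[6]
#6 0x1b→b6/s2 VC-HIT; vc=[30]
#7 0x78→b30/s2 VC-HIT; vc=[6]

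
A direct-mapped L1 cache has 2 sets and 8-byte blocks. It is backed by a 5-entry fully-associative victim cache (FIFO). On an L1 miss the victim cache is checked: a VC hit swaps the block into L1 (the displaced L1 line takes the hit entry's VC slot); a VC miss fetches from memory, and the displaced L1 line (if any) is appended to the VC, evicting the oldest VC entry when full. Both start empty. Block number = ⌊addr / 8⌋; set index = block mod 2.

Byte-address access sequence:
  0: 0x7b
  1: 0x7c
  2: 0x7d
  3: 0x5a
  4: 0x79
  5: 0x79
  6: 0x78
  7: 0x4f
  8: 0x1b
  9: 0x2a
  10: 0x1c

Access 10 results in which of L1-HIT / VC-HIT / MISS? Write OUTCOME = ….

OUTCOME = VC-HIT

#0 0x7b→b15/s1 MISS; vc=[]
#1 0x7c→b15/s1 L1-HIT; vc=[]
#2 0x7d→b15/s1 L1-HIT; vc=[]
#3 0x5a→b11/s1 MISS; vc=[15]
#4 0x79→b15/s1 VC-HIT; vc=[11]
#5 0x79→b15/s1 L1-HIT; vc=[11]
#6 0x78→b15/s1 L1-HIT; vc=[11]
#7 0x4f→b9/s1 MISS; vc=[11,15]
#8 0x1b→b3/s1 MISS; vc=[11,15,9]
#9 0x2a→b5/s1 MISS; vc=[11,15,9,3]
#10 0x1c→b3/s1 VC-HIT; vc=[11,15,9,5]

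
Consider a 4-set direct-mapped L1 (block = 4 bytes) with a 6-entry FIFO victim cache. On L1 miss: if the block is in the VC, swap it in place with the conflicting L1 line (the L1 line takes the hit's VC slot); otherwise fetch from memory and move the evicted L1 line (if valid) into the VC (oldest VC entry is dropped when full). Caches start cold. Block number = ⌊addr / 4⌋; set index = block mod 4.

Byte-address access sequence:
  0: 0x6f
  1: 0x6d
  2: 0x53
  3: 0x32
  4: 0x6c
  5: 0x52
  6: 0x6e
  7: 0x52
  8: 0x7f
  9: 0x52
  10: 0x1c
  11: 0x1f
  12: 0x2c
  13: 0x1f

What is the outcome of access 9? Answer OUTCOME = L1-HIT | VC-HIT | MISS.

#0 0x6f→b27/s3 MISS; vc=[]
#1 0x6d→b27/s3 L1-HIT; vc=[]
#2 0x53→b20/s0 MISS; vc=[]
#3 0x32→b12/s0 MISS; vc=[20]
#4 0x6c→b27/s3 L1-HIT; vc=[20]
#5 0x52→b20/s0 VC-HIT; vc=[12]
#6 0x6e→b27/s3 L1-HIT; vc=[12]
#7 0x52→b20/s0 L1-HIT; vc=[12]
#8 0x7f→b31/s3 MISS; vc=[12,27]
#9 0x52→b20/s0 L1-HIT; vc=[12,27]
#10 0x1c→b7/s3 MISS; vc=[12,27,31]
#11 0x1f→b7/s3 L1-HIT; vc=[12,27,31]
#12 0x2c→b11/s3 MISS; vc=[12,27,31,7]
#13 0x1f→b7/s3 VC-HIT; vc=[12,27,31,11]

OUTCOME = L1-HIT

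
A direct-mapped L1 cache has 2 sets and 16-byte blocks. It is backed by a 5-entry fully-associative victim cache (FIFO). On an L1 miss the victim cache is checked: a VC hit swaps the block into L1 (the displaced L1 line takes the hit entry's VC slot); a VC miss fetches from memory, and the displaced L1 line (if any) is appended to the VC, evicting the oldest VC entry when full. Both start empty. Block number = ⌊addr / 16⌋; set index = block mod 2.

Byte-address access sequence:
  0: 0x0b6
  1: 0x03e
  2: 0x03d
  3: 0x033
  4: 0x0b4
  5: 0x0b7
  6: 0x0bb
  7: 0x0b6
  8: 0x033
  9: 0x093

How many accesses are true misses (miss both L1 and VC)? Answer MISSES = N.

MISSES = 3

#0 0xb6→b11/s1 MISS; vc=[]
#1 0x3e→b3/s1 MISS; vc=[11]
#2 0x3d→b3/s1 L1-HIT; vc=[11]
#3 0x33→b3/s1 L1-HIT; vc=[11]
#4 0xb4→b11/s1 VC-HIT; vc=[3]
#5 0xb7→b11/s1 L1-HIT; vc=[3]
#6 0xbb→b11/s1 L1-HIT; vc=[3]
#7 0xb6→b11/s1 L1-HIT; vc=[3]
#8 0x33→b3/s1 VC-HIT; vc=[11]
#9 0x93→b9/s1 MISS; vc=[11,3]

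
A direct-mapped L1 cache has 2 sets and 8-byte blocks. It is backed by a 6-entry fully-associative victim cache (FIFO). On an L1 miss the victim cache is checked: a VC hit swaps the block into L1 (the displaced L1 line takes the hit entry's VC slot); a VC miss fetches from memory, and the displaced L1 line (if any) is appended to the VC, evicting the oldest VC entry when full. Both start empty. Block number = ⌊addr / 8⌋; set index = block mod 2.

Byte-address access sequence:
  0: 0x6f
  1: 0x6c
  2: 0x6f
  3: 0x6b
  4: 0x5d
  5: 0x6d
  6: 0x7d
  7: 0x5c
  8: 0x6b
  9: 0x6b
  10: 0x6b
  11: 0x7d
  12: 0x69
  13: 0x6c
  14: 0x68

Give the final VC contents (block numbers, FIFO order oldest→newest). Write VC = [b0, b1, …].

#0 0x6f→b13/s1 MISS; vc=[]
#1 0x6c→b13/s1 L1-HIT; vc=[]
#2 0x6f→b13/s1 L1-HIT; vc=[]
#3 0x6b→b13/s1 L1-HIT; vc=[]
#4 0x5d→b11/s1 MISS; vc=[13]
#5 0x6d→b13/s1 VC-HIT; vc=[11]
#6 0x7d→b15/s1 MISS; vc=[11,13]
#7 0x5c→b11/s1 VC-HIT; vc=[15,13]
#8 0x6b→b13/s1 VC-HIT; vc=[15,11]
#9 0x6b→b13/s1 L1-HIT; vc=[15,11]
#10 0x6b→b13/s1 L1-HIT; vc=[15,11]
#11 0x7d→b15/s1 VC-HIT; vc=[13,11]
#12 0x69→b13/s1 VC-HIT; vc=[15,11]
#13 0x6c→b13/s1 L1-HIT; vc=[15,11]
#14 0x68→b13/s1 L1-HIT; vc=[15,11]

VC = [15, 11]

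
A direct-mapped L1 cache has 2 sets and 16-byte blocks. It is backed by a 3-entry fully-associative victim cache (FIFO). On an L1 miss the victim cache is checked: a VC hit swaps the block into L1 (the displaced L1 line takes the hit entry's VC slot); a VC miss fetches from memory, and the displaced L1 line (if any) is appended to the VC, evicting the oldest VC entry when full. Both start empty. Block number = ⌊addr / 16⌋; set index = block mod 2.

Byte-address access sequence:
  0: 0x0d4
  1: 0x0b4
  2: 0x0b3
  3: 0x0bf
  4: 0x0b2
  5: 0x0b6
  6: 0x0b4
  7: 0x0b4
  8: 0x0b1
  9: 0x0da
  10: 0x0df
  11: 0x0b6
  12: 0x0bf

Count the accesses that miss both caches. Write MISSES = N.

  [0] addr=0xd4 blk=13 s=1: MISS | VC []
  [1] addr=0xb4 blk=11 s=1: MISS | VC [13]
  [2] addr=0xb3 blk=11 s=1: L1-HIT | VC [13]
  [3] addr=0xbf blk=11 s=1: L1-HIT | VC [13]
  [4] addr=0xb2 blk=11 s=1: L1-HIT | VC [13]
  [5] addr=0xb6 blk=11 s=1: L1-HIT | VC [13]
  [6] addr=0xb4 blk=11 s=1: L1-HIT | VC [13]
  [7] addr=0xb4 blk=11 s=1: L1-HIT | VC [13]
  [8] addr=0xb1 blk=11 s=1: L1-HIT | VC [13]
  [9] addr=0xda blk=13 s=1: VC-HIT | VC [11]
  [10] addr=0xdf blk=13 s=1: L1-HIT | VC [11]
  [11] addr=0xb6 blk=11 s=1: VC-HIT | VC [13]
  [12] addr=0xbf blk=11 s=1: L1-HIT | VC [13]

MISSES = 2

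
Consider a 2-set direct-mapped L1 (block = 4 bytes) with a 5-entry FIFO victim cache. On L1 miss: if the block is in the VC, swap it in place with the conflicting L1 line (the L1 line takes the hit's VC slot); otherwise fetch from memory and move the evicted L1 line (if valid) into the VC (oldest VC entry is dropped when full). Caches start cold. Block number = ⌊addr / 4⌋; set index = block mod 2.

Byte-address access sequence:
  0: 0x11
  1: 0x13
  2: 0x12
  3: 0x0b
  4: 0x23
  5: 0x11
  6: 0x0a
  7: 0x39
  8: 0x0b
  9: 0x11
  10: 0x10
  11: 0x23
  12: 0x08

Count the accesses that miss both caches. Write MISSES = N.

MISSES = 4

#0 0x11→b4/s0 MISS; vc=[]
#1 0x13→b4/s0 L1-HIT; vc=[]
#2 0x12→b4/s0 L1-HIT; vc=[]
#3 0xb→b2/s0 MISS; vc=[4]
#4 0x23→b8/s0 MISS; vc=[4,2]
#5 0x11→b4/s0 VC-HIT; vc=[8,2]
#6 0xa→b2/s0 VC-HIT; vc=[8,4]
#7 0x39→b14/s0 MISS; vc=[8,4,2]
#8 0xb→b2/s0 VC-HIT; vc=[8,4,14]
#9 0x11→b4/s0 VC-HIT; vc=[8,2,14]
#10 0x10→b4/s0 L1-HIT; vc=[8,2,14]
#11 0x23→b8/s0 VC-HIT; vc=[4,2,14]
#12 0x8→b2/s0 VC-HIT; vc=[4,8,14]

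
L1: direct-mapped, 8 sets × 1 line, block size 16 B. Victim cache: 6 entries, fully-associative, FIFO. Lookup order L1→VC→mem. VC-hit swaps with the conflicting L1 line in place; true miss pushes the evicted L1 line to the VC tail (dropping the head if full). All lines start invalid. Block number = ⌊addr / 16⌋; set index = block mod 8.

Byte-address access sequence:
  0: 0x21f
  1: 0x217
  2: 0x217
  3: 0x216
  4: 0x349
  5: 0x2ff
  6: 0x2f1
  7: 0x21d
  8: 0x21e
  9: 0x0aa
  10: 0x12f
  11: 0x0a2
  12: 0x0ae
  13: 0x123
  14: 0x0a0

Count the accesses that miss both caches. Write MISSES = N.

#0 0x21f→b33/s1 MISS; vc=[]
#1 0x217→b33/s1 L1-HIT; vc=[]
#2 0x217→b33/s1 L1-HIT; vc=[]
#3 0x216→b33/s1 L1-HIT; vc=[]
#4 0x349→b52/s4 MISS; vc=[]
#5 0x2ff→b47/s7 MISS; vc=[]
#6 0x2f1→b47/s7 L1-HIT; vc=[]
#7 0x21d→b33/s1 L1-HIT; vc=[]
#8 0x21e→b33/s1 L1-HIT; vc=[]
#9 0xaa→b10/s2 MISS; vc=[]
#10 0x12f→b18/s2 MISS; vc=[10]
#11 0xa2→b10/s2 VC-HIT; vc=[18]
#12 0xae→b10/s2 L1-HIT; vc=[18]
#13 0x123→b18/s2 VC-HIT; vc=[10]
#14 0xa0→b10/s2 VC-HIT; vc=[18]

MISSES = 5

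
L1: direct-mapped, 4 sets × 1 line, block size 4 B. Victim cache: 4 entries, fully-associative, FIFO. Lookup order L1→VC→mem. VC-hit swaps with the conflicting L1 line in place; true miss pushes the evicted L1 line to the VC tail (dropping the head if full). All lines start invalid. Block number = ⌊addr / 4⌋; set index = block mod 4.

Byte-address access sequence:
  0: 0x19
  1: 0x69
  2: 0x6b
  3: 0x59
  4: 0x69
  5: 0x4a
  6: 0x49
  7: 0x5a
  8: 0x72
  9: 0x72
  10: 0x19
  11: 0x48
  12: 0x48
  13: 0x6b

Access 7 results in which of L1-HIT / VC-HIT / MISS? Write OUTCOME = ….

OUTCOME = VC-HIT

#0 0x19→b6/s2 MISS; vc=[]
#1 0x69→b26/s2 MISS; vc=[6]
#2 0x6b→b26/s2 L1-HIT; vc=[6]
#3 0x59→b22/s2 MISS; vc=[6,26]
#4 0x69→b26/s2 VC-HIT; vc=[6,22]
#5 0x4a→b18/s2 MISS; vc=[6,22,26]
#6 0x49→b18/s2 L1-HIT; vc=[6,22,26]
#7 0x5a→b22/s2 VC-HIT; vc=[6,18,26]
#8 0x72→b28/s0 MISS; vc=[6,18,26]
#9 0x72→b28/s0 L1-HIT; vc=[6,18,26]
#10 0x19→b6/s2 VC-HIT; vc=[22,18,26]
#11 0x48→b18/s2 VC-HIT; vc=[22,6,26]
#12 0x48→b18/s2 L1-HIT; vc=[22,6,26]
#13 0x6b→b26/s2 VC-HIT; vc=[22,6,18]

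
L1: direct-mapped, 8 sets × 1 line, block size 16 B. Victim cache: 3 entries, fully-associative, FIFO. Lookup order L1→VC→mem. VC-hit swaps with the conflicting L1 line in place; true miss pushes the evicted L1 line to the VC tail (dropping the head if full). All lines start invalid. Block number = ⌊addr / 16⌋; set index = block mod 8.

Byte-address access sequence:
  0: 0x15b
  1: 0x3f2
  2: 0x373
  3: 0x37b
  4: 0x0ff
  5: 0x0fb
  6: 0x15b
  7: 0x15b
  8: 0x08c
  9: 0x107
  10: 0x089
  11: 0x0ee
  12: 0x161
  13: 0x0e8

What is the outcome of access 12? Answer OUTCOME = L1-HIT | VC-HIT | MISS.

OUTCOME = MISS

  [0] addr=0x15b blk=21 s=5: MISS | VC []
  [1] addr=0x3f2 blk=63 s=7: MISS | VC []
  [2] addr=0x373 blk=55 s=7: MISS | VC [63]
  [3] addr=0x37b blk=55 s=7: L1-HIT | VC [63]
  [4] addr=0xff blk=15 s=7: MISS | VC [63, 55]
  [5] addr=0xfb blk=15 s=7: L1-HIT | VC [63, 55]
  [6] addr=0x15b blk=21 s=5: L1-HIT | VC [63, 55]
  [7] addr=0x15b blk=21 s=5: L1-HIT | VC [63, 55]
  [8] addr=0x8c blk=8 s=0: MISS | VC [63, 55]
  [9] addr=0x107 blk=16 s=0: MISS | VC [63, 55, 8]
  [10] addr=0x89 blk=8 s=0: VC-HIT | VC [63, 55, 16]
  [11] addr=0xee blk=14 s=6: MISS | VC [63, 55, 16]
  [12] addr=0x161 blk=22 s=6: MISS | VC [55, 16, 14]
  [13] addr=0xe8 blk=14 s=6: VC-HIT | VC [55, 16, 22]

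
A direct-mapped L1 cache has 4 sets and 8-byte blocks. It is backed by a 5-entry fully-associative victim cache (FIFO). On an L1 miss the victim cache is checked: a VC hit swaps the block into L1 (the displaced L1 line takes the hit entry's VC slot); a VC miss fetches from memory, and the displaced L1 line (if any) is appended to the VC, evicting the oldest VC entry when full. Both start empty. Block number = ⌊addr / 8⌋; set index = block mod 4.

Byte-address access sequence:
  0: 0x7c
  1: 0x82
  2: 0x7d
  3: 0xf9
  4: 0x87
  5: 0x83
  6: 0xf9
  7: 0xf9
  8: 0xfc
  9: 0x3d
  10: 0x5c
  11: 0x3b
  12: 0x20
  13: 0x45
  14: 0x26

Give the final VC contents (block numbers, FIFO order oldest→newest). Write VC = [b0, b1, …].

VC = [15, 31, 11, 16, 8]

0: 0x7c (blk 15, set 3) → MISS  vc=[]
1: 0x82 (blk 16, set 0) → MISS  vc=[]
2: 0x7d (blk 15, set 3) → L1-HIT  vc=[]
3: 0xf9 (blk 31, set 3) → MISS  vc=[15]
4: 0x87 (blk 16, set 0) → L1-HIT  vc=[15]
5: 0x83 (blk 16, set 0) → L1-HIT  vc=[15]
6: 0xf9 (blk 31, set 3) → L1-HIT  vc=[15]
7: 0xf9 (blk 31, set 3) → L1-HIT  vc=[15]
8: 0xfc (blk 31, set 3) → L1-HIT  vc=[15]
9: 0x3d (blk 7, set 3) → MISS  vc=[15, 31]
10: 0x5c (blk 11, set 3) → MISS  vc=[15, 31, 7]
11: 0x3b (blk 7, set 3) → VC-HIT  vc=[15, 31, 11]
12: 0x20 (blk 4, set 0) → MISS  vc=[15, 31, 11, 16]
13: 0x45 (blk 8, set 0) → MISS  vc=[15, 31, 11, 16, 4]
14: 0x26 (blk 4, set 0) → VC-HIT  vc=[15, 31, 11, 16, 8]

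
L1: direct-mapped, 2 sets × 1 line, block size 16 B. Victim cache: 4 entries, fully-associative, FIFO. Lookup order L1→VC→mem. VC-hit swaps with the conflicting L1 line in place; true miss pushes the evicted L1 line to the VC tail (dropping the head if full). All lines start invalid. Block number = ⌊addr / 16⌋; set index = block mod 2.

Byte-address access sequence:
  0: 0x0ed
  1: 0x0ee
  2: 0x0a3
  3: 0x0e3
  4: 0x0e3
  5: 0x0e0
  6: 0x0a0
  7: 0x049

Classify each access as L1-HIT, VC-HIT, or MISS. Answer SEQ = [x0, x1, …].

SEQ = [MISS, L1-HIT, MISS, VC-HIT, L1-HIT, L1-HIT, VC-HIT, MISS]

  [0] addr=0xed blk=14 s=0: MISS | VC []
  [1] addr=0xee blk=14 s=0: L1-HIT | VC []
  [2] addr=0xa3 blk=10 s=0: MISS | VC [14]
  [3] addr=0xe3 blk=14 s=0: VC-HIT | VC [10]
  [4] addr=0xe3 blk=14 s=0: L1-HIT | VC [10]
  [5] addr=0xe0 blk=14 s=0: L1-HIT | VC [10]
  [6] addr=0xa0 blk=10 s=0: VC-HIT | VC [14]
  [7] addr=0x49 blk=4 s=0: MISS | VC [14, 10]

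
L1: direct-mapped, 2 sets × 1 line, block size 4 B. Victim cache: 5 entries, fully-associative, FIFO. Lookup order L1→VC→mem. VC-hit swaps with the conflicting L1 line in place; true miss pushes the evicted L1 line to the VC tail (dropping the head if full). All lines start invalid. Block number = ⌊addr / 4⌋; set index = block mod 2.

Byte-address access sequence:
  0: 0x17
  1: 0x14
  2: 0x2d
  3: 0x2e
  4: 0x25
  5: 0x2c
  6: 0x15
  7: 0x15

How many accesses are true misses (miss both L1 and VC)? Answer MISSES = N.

0: 0x17 (blk 5, set 1) → MISS  vc=[]
1: 0x14 (blk 5, set 1) → L1-HIT  vc=[]
2: 0x2d (blk 11, set 1) → MISS  vc=[5]
3: 0x2e (blk 11, set 1) → L1-HIT  vc=[5]
4: 0x25 (blk 9, set 1) → MISS  vc=[5, 11]
5: 0x2c (blk 11, set 1) → VC-HIT  vc=[5, 9]
6: 0x15 (blk 5, set 1) → VC-HIT  vc=[11, 9]
7: 0x15 (blk 5, set 1) → L1-HIT  vc=[11, 9]

MISSES = 3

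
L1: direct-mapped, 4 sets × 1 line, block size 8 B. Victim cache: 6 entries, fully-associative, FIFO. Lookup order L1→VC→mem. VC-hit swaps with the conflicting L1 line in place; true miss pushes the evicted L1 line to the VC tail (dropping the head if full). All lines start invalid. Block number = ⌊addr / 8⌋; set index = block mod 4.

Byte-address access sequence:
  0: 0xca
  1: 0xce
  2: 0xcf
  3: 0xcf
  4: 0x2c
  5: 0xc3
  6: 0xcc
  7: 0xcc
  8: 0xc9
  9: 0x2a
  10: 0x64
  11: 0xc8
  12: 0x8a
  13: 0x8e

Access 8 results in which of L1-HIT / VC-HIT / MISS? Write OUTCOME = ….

OUTCOME = L1-HIT

  [0] addr=0xca blk=25 s=1: MISS | VC []
  [1] addr=0xce blk=25 s=1: L1-HIT | VC []
  [2] addr=0xcf blk=25 s=1: L1-HIT | VC []
  [3] addr=0xcf blk=25 s=1: L1-HIT | VC []
  [4] addr=0x2c blk=5 s=1: MISS | VC [25]
  [5] addr=0xc3 blk=24 s=0: MISS | VC [25]
  [6] addr=0xcc blk=25 s=1: VC-HIT | VC [5]
  [7] addr=0xcc blk=25 s=1: L1-HIT | VC [5]
  [8] addr=0xc9 blk=25 s=1: L1-HIT | VC [5]
  [9] addr=0x2a blk=5 s=1: VC-HIT | VC [25]
  [10] addr=0x64 blk=12 s=0: MISS | VC [25, 24]
  [11] addr=0xc8 blk=25 s=1: VC-HIT | VC [5, 24]
  [12] addr=0x8a blk=17 s=1: MISS | VC [5, 24, 25]
  [13] addr=0x8e blk=17 s=1: L1-HIT | VC [5, 24, 25]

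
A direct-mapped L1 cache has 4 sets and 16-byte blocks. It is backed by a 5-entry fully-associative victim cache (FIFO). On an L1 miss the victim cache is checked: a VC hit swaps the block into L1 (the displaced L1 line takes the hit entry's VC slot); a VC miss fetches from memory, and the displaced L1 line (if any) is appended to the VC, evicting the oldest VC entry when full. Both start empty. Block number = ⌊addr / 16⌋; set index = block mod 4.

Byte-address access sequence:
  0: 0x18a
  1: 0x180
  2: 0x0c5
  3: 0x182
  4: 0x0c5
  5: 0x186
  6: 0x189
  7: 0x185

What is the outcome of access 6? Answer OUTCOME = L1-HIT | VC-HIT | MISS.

OUTCOME = L1-HIT

  [0] addr=0x18a blk=24 s=0: MISS | VC []
  [1] addr=0x180 blk=24 s=0: L1-HIT | VC []
  [2] addr=0xc5 blk=12 s=0: MISS | VC [24]
  [3] addr=0x182 blk=24 s=0: VC-HIT | VC [12]
  [4] addr=0xc5 blk=12 s=0: VC-HIT | VC [24]
  [5] addr=0x186 blk=24 s=0: VC-HIT | VC [12]
  [6] addr=0x189 blk=24 s=0: L1-HIT | VC [12]
  [7] addr=0x185 blk=24 s=0: L1-HIT | VC [12]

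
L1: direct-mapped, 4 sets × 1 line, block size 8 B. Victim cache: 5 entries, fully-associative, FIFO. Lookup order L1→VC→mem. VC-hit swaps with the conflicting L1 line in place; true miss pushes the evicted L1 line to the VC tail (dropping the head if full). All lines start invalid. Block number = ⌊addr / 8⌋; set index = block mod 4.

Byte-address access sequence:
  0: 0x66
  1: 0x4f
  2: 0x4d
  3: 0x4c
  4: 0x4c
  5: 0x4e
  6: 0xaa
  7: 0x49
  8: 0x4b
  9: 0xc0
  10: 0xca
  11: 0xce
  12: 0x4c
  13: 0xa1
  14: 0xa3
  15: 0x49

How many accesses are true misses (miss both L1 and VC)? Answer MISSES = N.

MISSES = 6

  [0] addr=0x66 blk=12 s=0: MISS | VC []
  [1] addr=0x4f blk=9 s=1: MISS | VC []
  [2] addr=0x4d blk=9 s=1: L1-HIT | VC []
  [3] addr=0x4c blk=9 s=1: L1-HIT | VC []
  [4] addr=0x4c blk=9 s=1: L1-HIT | VC []
  [5] addr=0x4e blk=9 s=1: L1-HIT | VC []
  [6] addr=0xaa blk=21 s=1: MISS | VC [9]
  [7] addr=0x49 blk=9 s=1: VC-HIT | VC [21]
  [8] addr=0x4b blk=9 s=1: L1-HIT | VC [21]
  [9] addr=0xc0 blk=24 s=0: MISS | VC [21, 12]
  [10] addr=0xca blk=25 s=1: MISS | VC [21, 12, 9]
  [11] addr=0xce blk=25 s=1: L1-HIT | VC [21, 12, 9]
  [12] addr=0x4c blk=9 s=1: VC-HIT | VC [21, 12, 25]
  [13] addr=0xa1 blk=20 s=0: MISS | VC [21, 12, 25, 24]
  [14] addr=0xa3 blk=20 s=0: L1-HIT | VC [21, 12, 25, 24]
  [15] addr=0x49 blk=9 s=1: L1-HIT | VC [21, 12, 25, 24]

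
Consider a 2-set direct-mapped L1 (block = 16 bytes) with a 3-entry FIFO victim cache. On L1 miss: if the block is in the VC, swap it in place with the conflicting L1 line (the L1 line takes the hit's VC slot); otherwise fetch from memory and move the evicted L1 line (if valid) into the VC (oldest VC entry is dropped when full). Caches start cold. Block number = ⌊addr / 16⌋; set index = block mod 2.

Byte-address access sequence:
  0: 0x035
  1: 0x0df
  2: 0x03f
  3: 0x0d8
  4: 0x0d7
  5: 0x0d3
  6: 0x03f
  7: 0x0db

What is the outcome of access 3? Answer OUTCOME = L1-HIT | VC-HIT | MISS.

#0 0x35→b3/s1 MISS; vc=[]
#1 0xdf→b13/s1 MISS; vc=[3]
#2 0x3f→b3/s1 VC-HIT; vc=[13]
#3 0xd8→b13/s1 VC-HIT; vc=[3]
#4 0xd7→b13/s1 L1-HIT; vc=[3]
#5 0xd3→b13/s1 L1-HIT; vc=[3]
#6 0x3f→b3/s1 VC-HIT; vc=[13]
#7 0xdb→b13/s1 VC-HIT; vc=[3]

OUTCOME = VC-HIT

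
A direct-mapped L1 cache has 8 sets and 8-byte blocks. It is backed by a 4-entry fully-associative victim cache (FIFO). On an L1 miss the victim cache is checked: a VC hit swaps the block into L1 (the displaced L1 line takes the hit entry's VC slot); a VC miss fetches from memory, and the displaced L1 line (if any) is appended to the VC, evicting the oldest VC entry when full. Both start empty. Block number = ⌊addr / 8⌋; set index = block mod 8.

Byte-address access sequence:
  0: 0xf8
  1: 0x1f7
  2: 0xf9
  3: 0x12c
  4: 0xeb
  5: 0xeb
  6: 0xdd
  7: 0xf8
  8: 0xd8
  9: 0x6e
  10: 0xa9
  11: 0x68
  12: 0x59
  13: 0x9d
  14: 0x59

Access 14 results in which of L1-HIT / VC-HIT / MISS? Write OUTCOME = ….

OUTCOME = VC-HIT

0: 0xf8 (blk 31, set 7) → MISS  vc=[]
1: 0x1f7 (blk 62, set 6) → MISS  vc=[]
2: 0xf9 (blk 31, set 7) → L1-HIT  vc=[]
3: 0x12c (blk 37, set 5) → MISS  vc=[]
4: 0xeb (blk 29, set 5) → MISS  vc=[37]
5: 0xeb (blk 29, set 5) → L1-HIT  vc=[37]
6: 0xdd (blk 27, set 3) → MISS  vc=[37]
7: 0xf8 (blk 31, set 7) → L1-HIT  vc=[37]
8: 0xd8 (blk 27, set 3) → L1-HIT  vc=[37]
9: 0x6e (blk 13, set 5) → MISS  vc=[37, 29]
10: 0xa9 (blk 21, set 5) → MISS  vc=[37, 29, 13]
11: 0x68 (blk 13, set 5) → VC-HIT  vc=[37, 29, 21]
12: 0x59 (blk 11, set 3) → MISS  vc=[37, 29, 21, 27]
13: 0x9d (blk 19, set 3) → MISS  vc=[29, 21, 27, 11]
14: 0x59 (blk 11, set 3) → VC-HIT  vc=[29, 21, 27, 19]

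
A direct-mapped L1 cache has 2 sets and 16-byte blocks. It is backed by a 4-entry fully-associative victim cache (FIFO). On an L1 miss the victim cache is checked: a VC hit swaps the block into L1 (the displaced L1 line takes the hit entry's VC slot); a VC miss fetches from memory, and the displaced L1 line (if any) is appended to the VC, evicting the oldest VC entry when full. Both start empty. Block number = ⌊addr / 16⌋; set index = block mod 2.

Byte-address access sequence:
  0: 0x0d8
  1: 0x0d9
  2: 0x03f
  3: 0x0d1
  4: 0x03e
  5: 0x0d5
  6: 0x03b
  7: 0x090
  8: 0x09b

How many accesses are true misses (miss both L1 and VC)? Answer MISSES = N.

#0 0xd8→b13/s1 MISS; vc=[]
#1 0xd9→b13/s1 L1-HIT; vc=[]
#2 0x3f→b3/s1 MISS; vc=[13]
#3 0xd1→b13/s1 VC-HIT; vc=[3]
#4 0x3e→b3/s1 VC-HIT; vc=[13]
#5 0xd5→b13/s1 VC-HIT; vc=[3]
#6 0x3b→b3/s1 VC-HIT; vc=[13]
#7 0x90→b9/s1 MISS; vc=[13,3]
#8 0x9b→b9/s1 L1-HIT; vc=[13,3]

MISSES = 3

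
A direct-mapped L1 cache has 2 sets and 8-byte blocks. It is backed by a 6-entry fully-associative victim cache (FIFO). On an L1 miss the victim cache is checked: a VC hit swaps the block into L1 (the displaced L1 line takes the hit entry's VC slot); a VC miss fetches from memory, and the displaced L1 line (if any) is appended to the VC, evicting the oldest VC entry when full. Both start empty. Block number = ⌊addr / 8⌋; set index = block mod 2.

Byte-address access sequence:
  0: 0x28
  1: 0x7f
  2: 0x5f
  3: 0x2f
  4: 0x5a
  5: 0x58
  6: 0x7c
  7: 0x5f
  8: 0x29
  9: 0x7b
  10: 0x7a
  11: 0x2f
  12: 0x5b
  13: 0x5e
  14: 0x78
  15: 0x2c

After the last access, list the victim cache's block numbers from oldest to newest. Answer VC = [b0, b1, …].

0: 0x28 (blk 5, set 1) → MISS  vc=[]
1: 0x7f (blk 15, set 1) → MISS  vc=[5]
2: 0x5f (blk 11, set 1) → MISS  vc=[5, 15]
3: 0x2f (blk 5, set 1) → VC-HIT  vc=[11, 15]
4: 0x5a (blk 11, set 1) → VC-HIT  vc=[5, 15]
5: 0x58 (blk 11, set 1) → L1-HIT  vc=[5, 15]
6: 0x7c (blk 15, set 1) → VC-HIT  vc=[5, 11]
7: 0x5f (blk 11, set 1) → VC-HIT  vc=[5, 15]
8: 0x29 (blk 5, set 1) → VC-HIT  vc=[11, 15]
9: 0x7b (blk 15, set 1) → VC-HIT  vc=[11, 5]
10: 0x7a (blk 15, set 1) → L1-HIT  vc=[11, 5]
11: 0x2f (blk 5, set 1) → VC-HIT  vc=[11, 15]
12: 0x5b (blk 11, set 1) → VC-HIT  vc=[5, 15]
13: 0x5e (blk 11, set 1) → L1-HIT  vc=[5, 15]
14: 0x78 (blk 15, set 1) → VC-HIT  vc=[5, 11]
15: 0x2c (blk 5, set 1) → VC-HIT  vc=[15, 11]

VC = [15, 11]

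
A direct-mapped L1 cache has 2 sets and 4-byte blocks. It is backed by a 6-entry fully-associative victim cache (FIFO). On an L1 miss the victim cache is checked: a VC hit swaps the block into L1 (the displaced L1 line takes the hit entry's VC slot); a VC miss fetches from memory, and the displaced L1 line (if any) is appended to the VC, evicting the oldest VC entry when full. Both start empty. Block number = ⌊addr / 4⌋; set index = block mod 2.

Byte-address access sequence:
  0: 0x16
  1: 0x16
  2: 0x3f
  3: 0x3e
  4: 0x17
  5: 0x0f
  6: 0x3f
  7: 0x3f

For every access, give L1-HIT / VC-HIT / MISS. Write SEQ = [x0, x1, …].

SEQ = [MISS, L1-HIT, MISS, L1-HIT, VC-HIT, MISS, VC-HIT, L1-HIT]

#0 0x16→b5/s1 MISS; vc=[]
#1 0x16→b5/s1 L1-HIT; vc=[]
#2 0x3f→b15/s1 MISS; vc=[5]
#3 0x3e→b15/s1 L1-HIT; vc=[5]
#4 0x17→b5/s1 VC-HIT; vc=[15]
#5 0xf→b3/s1 MISS; vc=[15,5]
#6 0x3f→b15/s1 VC-HIT; vc=[3,5]
#7 0x3f→b15/s1 L1-HIT; vc=[3,5]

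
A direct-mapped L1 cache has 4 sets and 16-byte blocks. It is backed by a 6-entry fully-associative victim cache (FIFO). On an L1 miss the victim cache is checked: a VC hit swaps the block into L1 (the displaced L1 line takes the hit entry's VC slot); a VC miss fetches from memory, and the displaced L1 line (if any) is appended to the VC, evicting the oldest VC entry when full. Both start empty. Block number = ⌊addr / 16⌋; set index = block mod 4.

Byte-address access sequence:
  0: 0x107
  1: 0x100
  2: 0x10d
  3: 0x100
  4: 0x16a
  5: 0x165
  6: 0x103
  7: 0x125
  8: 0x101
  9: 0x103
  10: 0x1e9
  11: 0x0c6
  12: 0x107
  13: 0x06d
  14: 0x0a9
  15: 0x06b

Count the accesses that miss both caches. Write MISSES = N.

MISSES = 7

  [0] addr=0x107 blk=16 s=0: MISS | VC []
  [1] addr=0x100 blk=16 s=0: L1-HIT | VC []
  [2] addr=0x10d blk=16 s=0: L1-HIT | VC []
  [3] addr=0x100 blk=16 s=0: L1-HIT | VC []
  [4] addr=0x16a blk=22 s=2: MISS | VC []
  [5] addr=0x165 blk=22 s=2: L1-HIT | VC []
  [6] addr=0x103 blk=16 s=0: L1-HIT | VC []
  [7] addr=0x125 blk=18 s=2: MISS | VC [22]
  [8] addr=0x101 blk=16 s=0: L1-HIT | VC [22]
  [9] addr=0x103 blk=16 s=0: L1-HIT | VC [22]
  [10] addr=0x1e9 blk=30 s=2: MISS | VC [22, 18]
  [11] addr=0xc6 blk=12 s=0: MISS | VC [22, 18, 16]
  [12] addr=0x107 blk=16 s=0: VC-HIT | VC [22, 18, 12]
  [13] addr=0x6d blk=6 s=2: MISS | VC [22, 18, 12, 30]
  [14] addr=0xa9 blk=10 s=2: MISS | VC [22, 18, 12, 30, 6]
  [15] addr=0x6b blk=6 s=2: VC-HIT | VC [22, 18, 12, 30, 10]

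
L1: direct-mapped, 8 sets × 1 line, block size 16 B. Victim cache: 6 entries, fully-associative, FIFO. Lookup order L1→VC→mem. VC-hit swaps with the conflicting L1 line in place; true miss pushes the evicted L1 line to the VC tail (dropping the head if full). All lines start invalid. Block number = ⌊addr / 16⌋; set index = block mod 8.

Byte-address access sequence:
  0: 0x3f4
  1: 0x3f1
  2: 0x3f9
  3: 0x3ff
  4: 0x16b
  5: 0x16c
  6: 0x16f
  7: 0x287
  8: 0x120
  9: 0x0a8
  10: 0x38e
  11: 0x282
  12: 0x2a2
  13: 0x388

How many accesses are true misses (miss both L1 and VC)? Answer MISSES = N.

  [0] addr=0x3f4 blk=63 s=7: MISS | VC []
  [1] addr=0x3f1 blk=63 s=7: L1-HIT | VC []
  [2] addr=0x3f9 blk=63 s=7: L1-HIT | VC []
  [3] addr=0x3ff blk=63 s=7: L1-HIT | VC []
  [4] addr=0x16b blk=22 s=6: MISS | VC []
  [5] addr=0x16c blk=22 s=6: L1-HIT | VC []
  [6] addr=0x16f blk=22 s=6: L1-HIT | VC []
  [7] addr=0x287 blk=40 s=0: MISS | VC []
  [8] addr=0x120 blk=18 s=2: MISS | VC []
  [9] addr=0xa8 blk=10 s=2: MISS | VC [18]
  [10] addr=0x38e blk=56 s=0: MISS | VC [18, 40]
  [11] addr=0x282 blk=40 s=0: VC-HIT | VC [18, 56]
  [12] addr=0x2a2 blk=42 s=2: MISS | VC [18, 56, 10]
  [13] addr=0x388 blk=56 s=0: VC-HIT | VC [18, 40, 10]

MISSES = 7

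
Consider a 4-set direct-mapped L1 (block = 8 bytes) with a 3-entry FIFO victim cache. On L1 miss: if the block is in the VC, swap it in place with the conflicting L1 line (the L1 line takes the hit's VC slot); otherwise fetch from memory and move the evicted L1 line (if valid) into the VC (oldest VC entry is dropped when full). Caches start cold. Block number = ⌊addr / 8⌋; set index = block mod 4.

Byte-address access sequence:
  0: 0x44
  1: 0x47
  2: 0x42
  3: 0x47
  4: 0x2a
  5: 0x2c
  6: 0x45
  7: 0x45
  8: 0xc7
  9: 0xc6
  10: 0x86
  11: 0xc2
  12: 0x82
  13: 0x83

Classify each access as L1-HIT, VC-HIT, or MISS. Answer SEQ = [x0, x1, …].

#0 0x44→b8/s0 MISS; vc=[]
#1 0x47→b8/s0 L1-HIT; vc=[]
#2 0x42→b8/s0 L1-HIT; vc=[]
#3 0x47→b8/s0 L1-HIT; vc=[]
#4 0x2a→b5/s1 MISS; vc=[]
#5 0x2c→b5/s1 L1-HIT; vc=[]
#6 0x45→b8/s0 L1-HIT; vc=[]
#7 0x45→b8/s0 L1-HIT; vc=[]
#8 0xc7→b24/s0 MISS; vc=[8]
#9 0xc6→b24/s0 L1-HIT; vc=[8]
#10 0x86→b16/s0 MISS; vc=[8,24]
#11 0xc2→b24/s0 VC-HIT; vc=[8,16]
#12 0x82→b16/s0 VC-HIT; vc=[8,24]
#13 0x83→b16/s0 L1-HIT; vc=[8,24]

SEQ = [MISS, L1-HIT, L1-HIT, L1-HIT, MISS, L1-HIT, L1-HIT, L1-HIT, MISS, L1-HIT, MISS, VC-HIT, VC-HIT, L1-HIT]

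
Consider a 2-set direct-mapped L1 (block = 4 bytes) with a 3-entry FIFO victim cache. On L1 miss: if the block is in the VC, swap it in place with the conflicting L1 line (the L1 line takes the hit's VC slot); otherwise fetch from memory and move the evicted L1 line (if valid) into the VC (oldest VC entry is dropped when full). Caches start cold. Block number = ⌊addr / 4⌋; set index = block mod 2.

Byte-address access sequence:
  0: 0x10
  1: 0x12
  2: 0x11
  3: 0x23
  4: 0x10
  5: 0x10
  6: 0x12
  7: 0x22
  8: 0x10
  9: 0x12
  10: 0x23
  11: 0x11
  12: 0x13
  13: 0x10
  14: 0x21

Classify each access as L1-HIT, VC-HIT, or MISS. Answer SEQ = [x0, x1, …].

SEQ = [MISS, L1-HIT, L1-HIT, MISS, VC-HIT, L1-HIT, L1-HIT, VC-HIT, VC-HIT, L1-HIT, VC-HIT, VC-HIT, L1-HIT, L1-HIT, VC-HIT]

0: 0x10 (blk 4, set 0) → MISS  vc=[]
1: 0x12 (blk 4, set 0) → L1-HIT  vc=[]
2: 0x11 (blk 4, set 0) → L1-HIT  vc=[]
3: 0x23 (blk 8, set 0) → MISS  vc=[4]
4: 0x10 (blk 4, set 0) → VC-HIT  vc=[8]
5: 0x10 (blk 4, set 0) → L1-HIT  vc=[8]
6: 0x12 (blk 4, set 0) → L1-HIT  vc=[8]
7: 0x22 (blk 8, set 0) → VC-HIT  vc=[4]
8: 0x10 (blk 4, set 0) → VC-HIT  vc=[8]
9: 0x12 (blk 4, set 0) → L1-HIT  vc=[8]
10: 0x23 (blk 8, set 0) → VC-HIT  vc=[4]
11: 0x11 (blk 4, set 0) → VC-HIT  vc=[8]
12: 0x13 (blk 4, set 0) → L1-HIT  vc=[8]
13: 0x10 (blk 4, set 0) → L1-HIT  vc=[8]
14: 0x21 (blk 8, set 0) → VC-HIT  vc=[4]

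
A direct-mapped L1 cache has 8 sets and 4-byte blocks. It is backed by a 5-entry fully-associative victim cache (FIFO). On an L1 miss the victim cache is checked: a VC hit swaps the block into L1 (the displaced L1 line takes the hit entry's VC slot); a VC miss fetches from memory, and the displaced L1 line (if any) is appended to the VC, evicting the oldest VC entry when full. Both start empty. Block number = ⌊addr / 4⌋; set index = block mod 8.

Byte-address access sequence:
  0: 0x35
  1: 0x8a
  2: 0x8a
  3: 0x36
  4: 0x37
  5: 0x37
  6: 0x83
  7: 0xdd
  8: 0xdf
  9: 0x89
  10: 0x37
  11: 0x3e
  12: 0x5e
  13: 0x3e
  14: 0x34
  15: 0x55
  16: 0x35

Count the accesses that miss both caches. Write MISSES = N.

MISSES = 7

0: 0x35 (blk 13, set 5) → MISS  vc=[]
1: 0x8a (blk 34, set 2) → MISS  vc=[]
2: 0x8a (blk 34, set 2) → L1-HIT  vc=[]
3: 0x36 (blk 13, set 5) → L1-HIT  vc=[]
4: 0x37 (blk 13, set 5) → L1-HIT  vc=[]
5: 0x37 (blk 13, set 5) → L1-HIT  vc=[]
6: 0x83 (blk 32, set 0) → MISS  vc=[]
7: 0xdd (blk 55, set 7) → MISS  vc=[]
8: 0xdf (blk 55, set 7) → L1-HIT  vc=[]
9: 0x89 (blk 34, set 2) → L1-HIT  vc=[]
10: 0x37 (blk 13, set 5) → L1-HIT  vc=[]
11: 0x3e (blk 15, set 7) → MISS  vc=[55]
12: 0x5e (blk 23, set 7) → MISS  vc=[55, 15]
13: 0x3e (blk 15, set 7) → VC-HIT  vc=[55, 23]
14: 0x34 (blk 13, set 5) → L1-HIT  vc=[55, 23]
15: 0x55 (blk 21, set 5) → MISS  vc=[55, 23, 13]
16: 0x35 (blk 13, set 5) → VC-HIT  vc=[55, 23, 21]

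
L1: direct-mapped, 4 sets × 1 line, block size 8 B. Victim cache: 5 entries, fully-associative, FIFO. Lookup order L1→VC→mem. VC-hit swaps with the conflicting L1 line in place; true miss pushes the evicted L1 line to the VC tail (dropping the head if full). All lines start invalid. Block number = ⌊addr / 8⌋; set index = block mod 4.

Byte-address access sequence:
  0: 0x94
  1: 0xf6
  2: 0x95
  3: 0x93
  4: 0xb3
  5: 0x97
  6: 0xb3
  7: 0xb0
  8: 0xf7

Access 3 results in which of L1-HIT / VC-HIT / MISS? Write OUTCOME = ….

#0 0x94→b18/s2 MISS; vc=[]
#1 0xf6→b30/s2 MISS; vc=[18]
#2 0x95→b18/s2 VC-HIT; vc=[30]
#3 0x93→b18/s2 L1-HIT; vc=[30]
#4 0xb3→b22/s2 MISS; vc=[30,18]
#5 0x97→b18/s2 VC-HIT; vc=[30,22]
#6 0xb3→b22/s2 VC-HIT; vc=[30,18]
#7 0xb0→b22/s2 L1-HIT; vc=[30,18]
#8 0xf7→b30/s2 VC-HIT; vc=[22,18]

OUTCOME = L1-HIT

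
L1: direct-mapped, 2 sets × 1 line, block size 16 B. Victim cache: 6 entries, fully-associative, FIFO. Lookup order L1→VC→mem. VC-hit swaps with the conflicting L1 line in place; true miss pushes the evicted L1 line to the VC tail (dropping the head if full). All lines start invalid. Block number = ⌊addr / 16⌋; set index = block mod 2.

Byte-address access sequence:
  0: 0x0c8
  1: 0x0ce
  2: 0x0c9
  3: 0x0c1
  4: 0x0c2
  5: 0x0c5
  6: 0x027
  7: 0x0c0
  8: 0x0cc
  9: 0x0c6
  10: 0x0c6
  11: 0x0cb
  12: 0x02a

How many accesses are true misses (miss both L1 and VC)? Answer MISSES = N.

MISSES = 2

0: 0xc8 (blk 12, set 0) → MISS  vc=[]
1: 0xce (blk 12, set 0) → L1-HIT  vc=[]
2: 0xc9 (blk 12, set 0) → L1-HIT  vc=[]
3: 0xc1 (blk 12, set 0) → L1-HIT  vc=[]
4: 0xc2 (blk 12, set 0) → L1-HIT  vc=[]
5: 0xc5 (blk 12, set 0) → L1-HIT  vc=[]
6: 0x27 (blk 2, set 0) → MISS  vc=[12]
7: 0xc0 (blk 12, set 0) → VC-HIT  vc=[2]
8: 0xcc (blk 12, set 0) → L1-HIT  vc=[2]
9: 0xc6 (blk 12, set 0) → L1-HIT  vc=[2]
10: 0xc6 (blk 12, set 0) → L1-HIT  vc=[2]
11: 0xcb (blk 12, set 0) → L1-HIT  vc=[2]
12: 0x2a (blk 2, set 0) → VC-HIT  vc=[12]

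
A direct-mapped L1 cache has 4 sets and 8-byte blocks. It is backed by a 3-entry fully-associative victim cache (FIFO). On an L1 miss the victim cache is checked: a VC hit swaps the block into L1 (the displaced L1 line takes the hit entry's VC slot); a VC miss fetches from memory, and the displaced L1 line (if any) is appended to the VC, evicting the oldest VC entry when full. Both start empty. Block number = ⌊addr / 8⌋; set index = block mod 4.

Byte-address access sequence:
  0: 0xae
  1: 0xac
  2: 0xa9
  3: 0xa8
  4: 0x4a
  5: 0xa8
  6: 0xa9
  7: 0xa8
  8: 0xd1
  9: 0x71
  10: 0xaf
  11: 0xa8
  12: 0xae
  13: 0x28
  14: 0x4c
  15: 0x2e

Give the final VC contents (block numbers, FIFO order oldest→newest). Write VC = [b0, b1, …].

VC = [9, 26, 21]

0: 0xae (blk 21, set 1) → MISS  vc=[]
1: 0xac (blk 21, set 1) → L1-HIT  vc=[]
2: 0xa9 (blk 21, set 1) → L1-HIT  vc=[]
3: 0xa8 (blk 21, set 1) → L1-HIT  vc=[]
4: 0x4a (blk 9, set 1) → MISS  vc=[21]
5: 0xa8 (blk 21, set 1) → VC-HIT  vc=[9]
6: 0xa9 (blk 21, set 1) → L1-HIT  vc=[9]
7: 0xa8 (blk 21, set 1) → L1-HIT  vc=[9]
8: 0xd1 (blk 26, set 2) → MISS  vc=[9]
9: 0x71 (blk 14, set 2) → MISS  vc=[9, 26]
10: 0xaf (blk 21, set 1) → L1-HIT  vc=[9, 26]
11: 0xa8 (blk 21, set 1) → L1-HIT  vc=[9, 26]
12: 0xae (blk 21, set 1) → L1-HIT  vc=[9, 26]
13: 0x28 (blk 5, set 1) → MISS  vc=[9, 26, 21]
14: 0x4c (blk 9, set 1) → VC-HIT  vc=[5, 26, 21]
15: 0x2e (blk 5, set 1) → VC-HIT  vc=[9, 26, 21]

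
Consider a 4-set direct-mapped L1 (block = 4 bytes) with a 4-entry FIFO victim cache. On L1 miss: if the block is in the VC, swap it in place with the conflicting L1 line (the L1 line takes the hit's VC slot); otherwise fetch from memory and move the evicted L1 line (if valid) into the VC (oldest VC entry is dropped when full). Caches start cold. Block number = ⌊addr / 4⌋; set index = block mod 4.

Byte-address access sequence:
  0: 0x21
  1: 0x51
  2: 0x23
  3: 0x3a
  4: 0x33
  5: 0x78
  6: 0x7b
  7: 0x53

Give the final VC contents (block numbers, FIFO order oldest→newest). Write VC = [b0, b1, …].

0: 0x21 (blk 8, set 0) → MISS  vc=[]
1: 0x51 (blk 20, set 0) → MISS  vc=[8]
2: 0x23 (blk 8, set 0) → VC-HIT  vc=[20]
3: 0x3a (blk 14, set 2) → MISS  vc=[20]
4: 0x33 (blk 12, set 0) → MISS  vc=[20, 8]
5: 0x78 (blk 30, set 2) → MISS  vc=[20, 8, 14]
6: 0x7b (blk 30, set 2) → L1-HIT  vc=[20, 8, 14]
7: 0x53 (blk 20, set 0) → VC-HIT  vc=[12, 8, 14]

VC = [12, 8, 14]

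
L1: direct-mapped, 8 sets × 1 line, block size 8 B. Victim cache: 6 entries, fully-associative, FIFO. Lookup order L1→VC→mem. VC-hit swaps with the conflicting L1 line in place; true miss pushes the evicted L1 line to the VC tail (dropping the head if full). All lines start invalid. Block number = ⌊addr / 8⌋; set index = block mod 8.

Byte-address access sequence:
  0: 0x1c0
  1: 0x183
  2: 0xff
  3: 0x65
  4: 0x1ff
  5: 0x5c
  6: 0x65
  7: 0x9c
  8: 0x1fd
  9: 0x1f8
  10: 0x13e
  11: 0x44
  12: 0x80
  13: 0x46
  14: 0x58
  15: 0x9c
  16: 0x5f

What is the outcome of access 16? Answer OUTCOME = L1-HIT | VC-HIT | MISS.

OUTCOME = VC-HIT

#0 0x1c0→b56/s0 MISS; vc=[]
#1 0x183→b48/s0 MISS; vc=[56]
#2 0xff→b31/s7 MISS; vc=[56]
#3 0x65→b12/s4 MISS; vc=[56]
#4 0x1ff→b63/s7 MISS; vc=[56,31]
#5 0x5c→b11/s3 MISS; vc=[56,31]
#6 0x65→b12/s4 L1-HIT; vc=[56,31]
#7 0x9c→b19/s3 MISS; vc=[56,31,11]
#8 0x1fd→b63/s7 L1-HIT; vc=[56,31,11]
#9 0x1f8→b63/s7 L1-HIT; vc=[56,31,11]
#10 0x13e→b39/s7 MISS; vc=[56,31,11,63]
#11 0x44→b8/s0 MISS; vc=[56,31,11,63,48]
#12 0x80→b16/s0 MISS; vc=[56,31,11,63,48,8]
#13 0x46→b8/s0 VC-HIT; vc=[56,31,11,63,48,16]
#14 0x58→b11/s3 VC-HIT; vc=[56,31,19,63,48,16]
#15 0x9c→b19/s3 VC-HIT; vc=[56,31,11,63,48,16]
#16 0x5f→b11/s3 VC-HIT; vc=[56,31,19,63,48,16]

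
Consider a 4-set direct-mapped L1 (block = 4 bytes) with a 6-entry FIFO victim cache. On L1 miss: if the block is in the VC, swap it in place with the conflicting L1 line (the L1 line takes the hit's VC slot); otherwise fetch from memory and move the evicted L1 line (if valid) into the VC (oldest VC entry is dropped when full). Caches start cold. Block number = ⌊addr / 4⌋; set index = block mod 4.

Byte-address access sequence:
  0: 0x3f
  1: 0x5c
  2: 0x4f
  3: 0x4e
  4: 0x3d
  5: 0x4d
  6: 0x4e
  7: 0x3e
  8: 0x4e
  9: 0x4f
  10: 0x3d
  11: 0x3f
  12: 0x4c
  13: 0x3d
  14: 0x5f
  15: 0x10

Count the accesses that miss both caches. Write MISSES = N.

#0 0x3f→b15/s3 MISS; vc=[]
#1 0x5c→b23/s3 MISS; vc=[15]
#2 0x4f→b19/s3 MISS; vc=[15,23]
#3 0x4e→b19/s3 L1-HIT; vc=[15,23]
#4 0x3d→b15/s3 VC-HIT; vc=[19,23]
#5 0x4d→b19/s3 VC-HIT; vc=[15,23]
#6 0x4e→b19/s3 L1-HIT; vc=[15,23]
#7 0x3e→b15/s3 VC-HIT; vc=[19,23]
#8 0x4e→b19/s3 VC-HIT; vc=[15,23]
#9 0x4f→b19/s3 L1-HIT; vc=[15,23]
#10 0x3d→b15/s3 VC-HIT; vc=[19,23]
#11 0x3f→b15/s3 L1-HIT; vc=[19,23]
#12 0x4c→b19/s3 VC-HIT; vc=[15,23]
#13 0x3d→b15/s3 VC-HIT; vc=[19,23]
#14 0x5f→b23/s3 VC-HIT; vc=[19,15]
#15 0x10→b4/s0 MISS; vc=[19,15]

MISSES = 4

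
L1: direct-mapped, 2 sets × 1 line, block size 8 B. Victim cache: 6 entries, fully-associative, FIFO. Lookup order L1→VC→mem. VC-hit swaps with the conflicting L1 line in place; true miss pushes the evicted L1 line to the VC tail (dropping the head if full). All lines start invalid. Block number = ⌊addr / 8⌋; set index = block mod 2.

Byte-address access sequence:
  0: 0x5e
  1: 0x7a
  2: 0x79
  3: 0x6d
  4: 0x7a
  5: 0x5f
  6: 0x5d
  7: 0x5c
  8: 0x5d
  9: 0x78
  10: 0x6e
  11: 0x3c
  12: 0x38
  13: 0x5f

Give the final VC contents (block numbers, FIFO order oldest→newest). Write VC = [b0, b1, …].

  [0] addr=0x5e blk=11 s=1: MISS | VC []
  [1] addr=0x7a blk=15 s=1: MISS | VC [11]
  [2] addr=0x79 blk=15 s=1: L1-HIT | VC [11]
  [3] addr=0x6d blk=13 s=1: MISS | VC [11, 15]
  [4] addr=0x7a blk=15 s=1: VC-HIT | VC [11, 13]
  [5] addr=0x5f blk=11 s=1: VC-HIT | VC [15, 13]
  [6] addr=0x5d blk=11 s=1: L1-HIT | VC [15, 13]
  [7] addr=0x5c blk=11 s=1: L1-HIT | VC [15, 13]
  [8] addr=0x5d blk=11 s=1: L1-HIT | VC [15, 13]
  [9] addr=0x78 blk=15 s=1: VC-HIT | VC [11, 13]
  [10] addr=0x6e blk=13 s=1: VC-HIT | VC [11, 15]
  [11] addr=0x3c blk=7 s=1: MISS | VC [11, 15, 13]
  [12] addr=0x38 blk=7 s=1: L1-HIT | VC [11, 15, 13]
  [13] addr=0x5f blk=11 s=1: VC-HIT | VC [7, 15, 13]

VC = [7, 15, 13]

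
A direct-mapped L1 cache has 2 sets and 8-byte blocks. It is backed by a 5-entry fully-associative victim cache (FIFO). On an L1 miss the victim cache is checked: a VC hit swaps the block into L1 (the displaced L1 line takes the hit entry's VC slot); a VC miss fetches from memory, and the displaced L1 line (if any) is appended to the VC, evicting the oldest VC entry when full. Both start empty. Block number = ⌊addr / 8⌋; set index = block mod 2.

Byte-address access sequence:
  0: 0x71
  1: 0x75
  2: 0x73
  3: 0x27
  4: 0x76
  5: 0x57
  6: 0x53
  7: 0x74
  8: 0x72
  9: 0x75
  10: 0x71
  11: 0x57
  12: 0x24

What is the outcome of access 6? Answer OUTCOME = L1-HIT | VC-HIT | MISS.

OUTCOME = L1-HIT

#0 0x71→b14/s0 MISS; vc=[]
#1 0x75→b14/s0 L1-HIT; vc=[]
#2 0x73→b14/s0 L1-HIT; vc=[]
#3 0x27→b4/s0 MISS; vc=[14]
#4 0x76→b14/s0 VC-HIT; vc=[4]
#5 0x57→b10/s0 MISS; vc=[4,14]
#6 0x53→b10/s0 L1-HIT; vc=[4,14]
#7 0x74→b14/s0 VC-HIT; vc=[4,10]
#8 0x72→b14/s0 L1-HIT; vc=[4,10]
#9 0x75→b14/s0 L1-HIT; vc=[4,10]
#10 0x71→b14/s0 L1-HIT; vc=[4,10]
#11 0x57→b10/s0 VC-HIT; vc=[4,14]
#12 0x24→b4/s0 VC-HIT; vc=[10,14]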